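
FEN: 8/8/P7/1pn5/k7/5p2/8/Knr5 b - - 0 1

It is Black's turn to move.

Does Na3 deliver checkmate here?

no

After Na3: white king on a1; in check: yes, from the black rook on c1.
White has 2 legal replies: Kb2, Ka2.
In check but a legal move exists → not checkmate.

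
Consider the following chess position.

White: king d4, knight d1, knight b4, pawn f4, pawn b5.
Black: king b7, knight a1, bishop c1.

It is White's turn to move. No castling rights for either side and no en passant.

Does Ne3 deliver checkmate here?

no

After Ne3: black king on b7; in check: no.
Black is not in check, so this cannot be checkmate.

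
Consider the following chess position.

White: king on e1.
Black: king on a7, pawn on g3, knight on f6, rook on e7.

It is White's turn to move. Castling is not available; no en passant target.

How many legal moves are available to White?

White to move; king on e1.
In check: yes, from the black rook on e7.
Legal moves: Kd2, Kf1, Kd1.
Count: 3.

3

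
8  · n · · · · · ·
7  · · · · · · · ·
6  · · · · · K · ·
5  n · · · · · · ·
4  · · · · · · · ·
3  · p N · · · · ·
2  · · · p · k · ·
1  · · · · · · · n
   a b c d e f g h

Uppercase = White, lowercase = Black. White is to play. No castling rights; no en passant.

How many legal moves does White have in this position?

White to move; king on f6.
In check: no.
Legal moves: Kg7, Kf7, Ke7, Kg6, Ke6, Kg5, Kf5, Ke5, Nd5, Nb5, Ne4+, Na4, Ne2, Na2, Nd1+, Nb1.
Count: 16.

16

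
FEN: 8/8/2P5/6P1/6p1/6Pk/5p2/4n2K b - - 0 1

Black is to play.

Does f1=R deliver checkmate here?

After f1=R: white king on h1; in check: yes, from the black rook on f1.
King squares — g1: attacked by Rf1; g2: attacked by Ne1; h2: attacked by Kh3.
White has no legal moves → checkmate.

yes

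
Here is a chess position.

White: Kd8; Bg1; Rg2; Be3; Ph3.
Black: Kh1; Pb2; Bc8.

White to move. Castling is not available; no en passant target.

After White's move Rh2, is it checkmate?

After Rh2: black king on h1; in check: yes, from the white rook on h2.
King squares — g1: attacked by Be3; g2: attacked by Rh2; h2: attacked by Bg1.
Black has no legal moves → checkmate.

yes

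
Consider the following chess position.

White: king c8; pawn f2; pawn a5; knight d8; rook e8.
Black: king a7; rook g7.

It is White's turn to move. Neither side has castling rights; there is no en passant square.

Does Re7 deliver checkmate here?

After Re7: black king on a7; in check: yes, from the white rook on e7.
Black has 3 legal replies: Ka8, Ka6, Rxe7.
In check but a legal move exists → not checkmate.

no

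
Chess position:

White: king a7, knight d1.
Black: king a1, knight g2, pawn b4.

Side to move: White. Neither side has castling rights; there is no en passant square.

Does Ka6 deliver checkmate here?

no

After Ka6: black king on a1; in check: no.
Black is not in check, so this cannot be checkmate.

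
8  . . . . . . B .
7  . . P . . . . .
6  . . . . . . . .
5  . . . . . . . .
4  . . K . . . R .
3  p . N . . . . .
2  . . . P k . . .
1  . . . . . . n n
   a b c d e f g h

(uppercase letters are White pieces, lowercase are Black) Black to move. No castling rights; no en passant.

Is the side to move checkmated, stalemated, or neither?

Black to move; black king on e2.
In check: yes, from the white knight on c3.
Legal moves for Black: Kf3, Kf2, Kxd2, Kf1, Ke1.
Black is in check but has 5 legal moves → neither.

neither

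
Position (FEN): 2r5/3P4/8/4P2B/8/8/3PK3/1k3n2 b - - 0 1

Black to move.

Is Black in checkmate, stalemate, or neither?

Black to move; black king on b1.
In check: no.
Legal moves for Black include: Rh8, Rg8, Rf8, Re8, Rd8, Rb8, Ra8, Rc7, Rc6, Rc5, Rc4, Rc3, Rc2, Rc1, Ng3+, Ne3, Nh2, Nxd2, ... (list truncated; more exist).
Black has legal moves and is not in check → neither.

neither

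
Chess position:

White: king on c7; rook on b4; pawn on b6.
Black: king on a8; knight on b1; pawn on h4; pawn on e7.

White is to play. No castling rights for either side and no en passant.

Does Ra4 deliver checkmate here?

yes

After Ra4: black king on a8; in check: yes, from the white rook on a4.
King squares — a7: attacked by Ra4; b7: attacked by Kc7; b8: attacked by Kc7.
Black has no legal moves → checkmate.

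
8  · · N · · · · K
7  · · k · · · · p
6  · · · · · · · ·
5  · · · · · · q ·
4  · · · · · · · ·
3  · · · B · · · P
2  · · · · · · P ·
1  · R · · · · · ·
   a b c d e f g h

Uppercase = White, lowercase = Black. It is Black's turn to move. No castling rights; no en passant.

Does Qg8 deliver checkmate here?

After Qg8: white king on h8; in check: yes, from the black queen on g8.
White has 1 legal reply: Kxg8.
In check but a legal move exists → not checkmate.

no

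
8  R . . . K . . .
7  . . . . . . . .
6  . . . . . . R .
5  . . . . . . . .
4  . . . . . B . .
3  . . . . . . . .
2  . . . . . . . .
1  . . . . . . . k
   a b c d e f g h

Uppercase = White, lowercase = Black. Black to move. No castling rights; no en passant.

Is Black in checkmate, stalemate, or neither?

stalemate

Black to move; black king on h1.
In check: no.
King squares — g1: attacked by Rg6; g2: attacked by Rg6; h2: attacked by Bf4.
Legal moves for Black: none.
Not in check and no legal moves → stalemate.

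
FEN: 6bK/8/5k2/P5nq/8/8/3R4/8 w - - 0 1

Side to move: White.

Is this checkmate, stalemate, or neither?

White to move; white king on h8.
In check: yes, from the black queen on h5.
King squares — g7: attacked by Kf6; h7: attacked by Ng5; g8: available.
Legal moves for White: Kxg8.
White is in check but has 1 legal move → neither.

neither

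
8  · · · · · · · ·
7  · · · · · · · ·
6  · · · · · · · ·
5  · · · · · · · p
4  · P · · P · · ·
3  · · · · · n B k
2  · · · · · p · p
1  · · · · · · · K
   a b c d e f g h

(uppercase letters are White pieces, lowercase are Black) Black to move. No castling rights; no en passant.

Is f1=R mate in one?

After f1=R: white king on h1; in check: yes, from the black rook on f1.
King squares — g1: attacked by Rf1; g2: attacked by Kh3; h2: attacked by Nf3.
White has no legal moves → checkmate.

yes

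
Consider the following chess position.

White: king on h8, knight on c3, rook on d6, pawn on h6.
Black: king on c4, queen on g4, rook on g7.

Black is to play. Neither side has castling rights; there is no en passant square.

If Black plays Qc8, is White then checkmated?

no

After Qc8: white king on h8; in check: yes, from the black queen on c8.
White has 2 legal replies: Kxg7, Rd8.
In check but a legal move exists → not checkmate.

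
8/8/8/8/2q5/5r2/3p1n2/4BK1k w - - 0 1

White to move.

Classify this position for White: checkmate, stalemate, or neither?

checkmate

White to move; white king on f1.
In check: yes, from the black queen on c4.
King squares — e1: own bishop; g1: attacked by Kh1; e2: attacked by Qc4; f2: attacked by Rf3; g2: attacked by Kh1.
Legal moves for White: none.
In check with no legal moves → checkmate.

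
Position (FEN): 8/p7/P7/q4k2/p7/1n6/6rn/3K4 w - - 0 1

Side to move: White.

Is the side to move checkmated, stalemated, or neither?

stalemate

White to move; white king on d1.
In check: no.
King squares — c1: attacked by Nb3; e1: attacked by Qa5; c2: attacked by Rg2; d2: attacked by Rg2; e2: attacked by Rg2.
Legal moves for White: none.
Not in check and no legal moves → stalemate.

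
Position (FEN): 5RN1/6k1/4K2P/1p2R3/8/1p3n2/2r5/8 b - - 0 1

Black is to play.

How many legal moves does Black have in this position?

4

Black to move; king on g7.
In check: yes, from the white pawn on h6.
Legal moves: Kh8, Kxf8, Kh7, Kg6.
Count: 4.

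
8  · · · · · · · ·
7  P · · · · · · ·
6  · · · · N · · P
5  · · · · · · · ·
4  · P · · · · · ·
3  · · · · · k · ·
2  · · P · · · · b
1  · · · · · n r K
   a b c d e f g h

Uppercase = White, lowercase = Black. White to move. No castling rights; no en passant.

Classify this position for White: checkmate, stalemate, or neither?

checkmate

White to move; white king on h1.
In check: yes, from the black rook on g1.
King squares — g1: attacked by Bh2; g2: attacked by Rg1; h2: attacked by Nf1.
Legal moves for White: none.
In check with no legal moves → checkmate.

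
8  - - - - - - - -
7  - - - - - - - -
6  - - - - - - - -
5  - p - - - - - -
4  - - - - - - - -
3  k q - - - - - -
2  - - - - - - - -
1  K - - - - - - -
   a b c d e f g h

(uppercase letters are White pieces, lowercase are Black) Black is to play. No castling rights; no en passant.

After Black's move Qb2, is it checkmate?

After Qb2: white king on a1; in check: yes, from the black queen on b2.
King squares — b1: attacked by Qb2; a2: attacked by Qb2; b2: attacked by Ka3.
White has no legal moves → checkmate.

yes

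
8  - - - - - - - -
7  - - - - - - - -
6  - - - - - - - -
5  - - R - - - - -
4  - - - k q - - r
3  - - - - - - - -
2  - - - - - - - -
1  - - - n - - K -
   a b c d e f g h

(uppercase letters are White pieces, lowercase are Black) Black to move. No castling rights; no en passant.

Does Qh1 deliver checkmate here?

yes

After Qh1: white king on g1; in check: yes, from the black queen on h1.
King squares — f1: attacked by Qh1; h1: attacked by Rh4; f2: attacked by Nd1; g2: attacked by Qh1; h2: attacked by Qh1.
White has no legal moves → checkmate.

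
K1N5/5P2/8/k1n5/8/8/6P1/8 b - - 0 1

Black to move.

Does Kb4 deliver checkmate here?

no

After Kb4: white king on a8; in check: no.
White is not in check, so this cannot be checkmate.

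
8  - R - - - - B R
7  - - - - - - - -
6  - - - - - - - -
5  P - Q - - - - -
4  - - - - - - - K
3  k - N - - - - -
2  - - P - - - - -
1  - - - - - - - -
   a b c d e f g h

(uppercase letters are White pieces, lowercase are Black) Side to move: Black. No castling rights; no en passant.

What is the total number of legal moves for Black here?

Black to move; king on a3.
In check: yes, from the white queen on c5.
Legal moves: none.
Count: 0.

0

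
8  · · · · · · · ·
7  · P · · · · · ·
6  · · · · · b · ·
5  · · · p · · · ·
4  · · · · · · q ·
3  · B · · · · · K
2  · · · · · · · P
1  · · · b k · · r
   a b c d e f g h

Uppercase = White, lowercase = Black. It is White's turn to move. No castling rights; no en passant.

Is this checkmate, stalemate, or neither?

checkmate

White to move; white king on h3.
In check: yes, from the black queen on g4.
King squares — g2: attacked by Qg4; h2: own pawn; g3: attacked by Qg4; g4: attacked by Bd1; h4: attacked by Qg4.
Legal moves for White: none.
In check with no legal moves → checkmate.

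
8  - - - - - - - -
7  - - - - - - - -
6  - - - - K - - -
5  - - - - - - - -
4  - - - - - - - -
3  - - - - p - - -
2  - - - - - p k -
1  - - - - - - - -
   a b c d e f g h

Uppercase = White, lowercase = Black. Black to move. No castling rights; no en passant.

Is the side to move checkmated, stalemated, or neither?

neither

Black to move; black king on g2.
In check: no.
Legal moves for Black: Kh3, Kg3, Kf3, Kh2, Kh1, Kg1, Kf1, e2, f1=Q, f1=R, f1=B, f1=N.
Black has 12 legal moves and is not in check → neither.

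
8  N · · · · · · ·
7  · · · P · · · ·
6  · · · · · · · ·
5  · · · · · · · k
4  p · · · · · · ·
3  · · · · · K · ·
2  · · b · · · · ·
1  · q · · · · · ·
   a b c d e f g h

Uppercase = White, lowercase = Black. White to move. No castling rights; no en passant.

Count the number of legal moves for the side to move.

12

White to move; king on f3.
In check: no.
Legal moves: Nc7, Nb6, Kf4, Kg3, Ke3, Kg2, Kf2, Ke2, d8=Q, d8=R, d8=B, d8=N.
Count: 12.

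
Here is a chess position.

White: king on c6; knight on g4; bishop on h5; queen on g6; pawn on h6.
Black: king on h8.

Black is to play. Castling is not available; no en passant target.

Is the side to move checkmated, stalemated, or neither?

stalemate

Black to move; black king on h8.
In check: no.
King squares — g7: attacked by Qg6; h7: attacked by Qg6; g8: attacked by Qg6.
Legal moves for Black: none.
Not in check and no legal moves → stalemate.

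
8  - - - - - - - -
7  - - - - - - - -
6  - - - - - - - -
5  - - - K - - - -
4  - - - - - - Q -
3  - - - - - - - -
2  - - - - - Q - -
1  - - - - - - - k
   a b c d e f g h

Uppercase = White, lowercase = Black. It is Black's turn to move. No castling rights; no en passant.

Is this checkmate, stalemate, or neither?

Black to move; black king on h1.
In check: no.
King squares — g1: attacked by Qf2; g2: attacked by Qf2; h2: attacked by Qf2.
Legal moves for Black: none.
Not in check and no legal moves → stalemate.

stalemate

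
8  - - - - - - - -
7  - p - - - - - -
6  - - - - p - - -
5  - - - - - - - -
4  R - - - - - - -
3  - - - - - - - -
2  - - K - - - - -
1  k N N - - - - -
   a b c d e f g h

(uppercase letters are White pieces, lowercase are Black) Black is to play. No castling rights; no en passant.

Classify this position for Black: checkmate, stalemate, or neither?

checkmate

Black to move; black king on a1.
In check: yes, from the white rook on a4.
King squares — b1: attacked by Kc2; a2: attacked by Nc1; b2: attacked by Kc2.
Legal moves for Black: none.
In check with no legal moves → checkmate.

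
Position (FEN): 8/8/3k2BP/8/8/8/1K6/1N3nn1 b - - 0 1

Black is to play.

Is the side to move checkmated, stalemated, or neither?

Black to move; black king on d6.
In check: no.
Legal moves for Black: Ke7, Kd7, Kc7, Ke6, Kc6, Ke5, Kd5, Kc5, Nh3, Nf3, Ne2, Ng3, Ne3, Nh2, Nd2.
Black has 15 legal moves and is not in check → neither.

neither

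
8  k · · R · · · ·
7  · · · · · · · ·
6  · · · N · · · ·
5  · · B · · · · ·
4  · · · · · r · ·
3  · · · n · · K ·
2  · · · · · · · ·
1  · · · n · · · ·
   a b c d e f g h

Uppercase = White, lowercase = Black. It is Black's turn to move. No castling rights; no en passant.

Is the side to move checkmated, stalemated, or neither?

Black to move; black king on a8.
In check: yes, from the white rook on d8.
King squares — a7: attacked by Bc5; b7: attacked by Nd6; b8: attacked by Rd8.
Legal moves for Black: none.
In check with no legal moves → checkmate.

checkmate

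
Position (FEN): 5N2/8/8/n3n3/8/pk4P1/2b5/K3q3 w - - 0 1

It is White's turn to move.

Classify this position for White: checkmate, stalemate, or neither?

checkmate

White to move; white king on a1.
In check: yes, from the black queen on e1.
King squares — b1: attacked by Qe1; a2: attacked by Kb3; b2: attacked by Pa3.
Legal moves for White: none.
In check with no legal moves → checkmate.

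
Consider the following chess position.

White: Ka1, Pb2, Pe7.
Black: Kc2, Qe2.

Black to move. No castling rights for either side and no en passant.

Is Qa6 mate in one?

yes

After Qa6: white king on a1; in check: yes, from the black queen on a6.
King squares — b1: attacked by Kc2; a2: attacked by Qa6; b2: own pawn.
White has no legal moves → checkmate.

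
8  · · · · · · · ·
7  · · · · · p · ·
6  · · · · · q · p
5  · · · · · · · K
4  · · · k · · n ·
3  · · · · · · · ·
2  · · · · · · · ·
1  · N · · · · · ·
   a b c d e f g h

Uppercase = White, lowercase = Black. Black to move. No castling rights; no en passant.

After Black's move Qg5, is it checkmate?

After Qg5: white king on h5; in check: yes, from the black queen on g5.
King squares — g4: attacked by Qg5; h4: attacked by Qg5; g5: attacked by Ph6; g6: attacked by Qg5; h6: attacked by Ng4.
White has no legal moves → checkmate.

yes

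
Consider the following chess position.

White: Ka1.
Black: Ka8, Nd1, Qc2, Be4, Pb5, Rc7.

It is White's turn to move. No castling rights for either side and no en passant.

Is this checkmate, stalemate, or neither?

White to move; white king on a1.
In check: no.
King squares — b1: attacked by Qc2; a2: attacked by Qc2; b2: attacked by Nd1.
Legal moves for White: none.
Not in check and no legal moves → stalemate.

stalemate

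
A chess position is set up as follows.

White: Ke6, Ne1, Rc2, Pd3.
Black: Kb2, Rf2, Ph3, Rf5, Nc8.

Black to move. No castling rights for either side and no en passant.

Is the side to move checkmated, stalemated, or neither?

neither

Black to move; black king on b2.
In check: yes, from the white rook on c2.
Legal moves for Black: Kb3, Ka3, Kb1, Ka1, Rxc2.
Black is in check but has 5 legal moves → neither.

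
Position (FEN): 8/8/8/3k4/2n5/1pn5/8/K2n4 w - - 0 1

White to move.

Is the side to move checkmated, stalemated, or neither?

White to move; white king on a1.
In check: no.
King squares — b1: attacked by Nc3; a2: attacked by Pb3; b2: attacked by Nd1.
Legal moves for White: none.
Not in check and no legal moves → stalemate.

stalemate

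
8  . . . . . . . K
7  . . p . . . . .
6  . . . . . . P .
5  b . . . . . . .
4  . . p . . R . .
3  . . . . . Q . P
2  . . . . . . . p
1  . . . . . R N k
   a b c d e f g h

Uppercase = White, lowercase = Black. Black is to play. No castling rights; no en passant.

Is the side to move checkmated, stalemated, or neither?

Black to move; black king on h1.
In check: yes, from the white queen on f3.
King squares — g1: attacked by Rf1; g2: attacked by Qf3; h2: own pawn.
Legal moves for Black: none.
In check with no legal moves → checkmate.

checkmate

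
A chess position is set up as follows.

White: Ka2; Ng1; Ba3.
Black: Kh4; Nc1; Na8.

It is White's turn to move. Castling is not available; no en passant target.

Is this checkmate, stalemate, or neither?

White to move; white king on a2.
In check: yes, from the black knight on c1.
Legal moves for White: Kb2, Kb1, Ka1, Bxc1.
White is in check but has 4 legal moves → neither.

neither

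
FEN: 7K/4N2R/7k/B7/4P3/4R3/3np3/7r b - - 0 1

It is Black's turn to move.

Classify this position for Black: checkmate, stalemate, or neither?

neither

Black to move; black king on h6.
In check: yes, from the white rook on h7.
King squares — g5: available; h5: attacked by Rh7; g6: attacked by Ne7; g7: attacked by Rh7; h7: attacked by Kh8.
Legal moves for Black: Kg5.
Black is in check but has 1 legal move → neither.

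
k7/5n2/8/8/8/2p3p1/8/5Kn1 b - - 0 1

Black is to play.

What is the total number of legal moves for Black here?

Black to move; king on a8.
In check: no.
Legal moves: Kb8, Kb7, Ka7, Nh8, Nd8, Nh6, Nd6, Ng5, Ne5, Nh3, Nf3, Ne2, g2+, c2.
Count: 14.

14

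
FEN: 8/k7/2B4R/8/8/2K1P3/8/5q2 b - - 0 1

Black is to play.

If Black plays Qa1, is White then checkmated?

no

After Qa1: white king on c3; in check: yes, from the black queen on a1.
White has 6 legal replies: Kc4, Kb4, Kd3, Kb3, Kd2, Kc2.
In check but a legal move exists → not checkmate.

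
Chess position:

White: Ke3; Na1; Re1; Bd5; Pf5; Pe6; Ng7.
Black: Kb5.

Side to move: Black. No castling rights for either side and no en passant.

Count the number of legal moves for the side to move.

6

Black to move; king on b5.
In check: no.
Legal moves: Kb6, Ka6, Kc5, Ka5, Kb4, Ka4.
Count: 6.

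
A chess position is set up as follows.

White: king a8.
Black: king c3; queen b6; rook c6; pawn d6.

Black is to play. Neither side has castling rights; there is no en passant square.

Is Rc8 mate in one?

yes

After Rc8: white king on a8; in check: yes, from the black rook on c8.
King squares — a7: attacked by Qb6; b7: attacked by Qb6; b8: attacked by Qb6.
White has no legal moves → checkmate.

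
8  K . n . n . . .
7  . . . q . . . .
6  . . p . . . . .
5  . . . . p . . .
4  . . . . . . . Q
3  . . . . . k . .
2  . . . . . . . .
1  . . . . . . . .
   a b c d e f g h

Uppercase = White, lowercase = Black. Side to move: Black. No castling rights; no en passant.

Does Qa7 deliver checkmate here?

yes

After Qa7: white king on a8; in check: yes, from the black queen on a7.
King squares — a7: attacked by Nc8; b7: attacked by Qa7; b8: attacked by Qa7.
White has no legal moves → checkmate.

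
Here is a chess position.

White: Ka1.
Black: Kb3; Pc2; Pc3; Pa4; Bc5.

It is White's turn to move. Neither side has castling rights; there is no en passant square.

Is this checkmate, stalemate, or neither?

White to move; white king on a1.
In check: no.
King squares — b1: attacked by Pc2; a2: attacked by Kb3; b2: attacked by Kb3.
Legal moves for White: none.
Not in check and no legal moves → stalemate.

stalemate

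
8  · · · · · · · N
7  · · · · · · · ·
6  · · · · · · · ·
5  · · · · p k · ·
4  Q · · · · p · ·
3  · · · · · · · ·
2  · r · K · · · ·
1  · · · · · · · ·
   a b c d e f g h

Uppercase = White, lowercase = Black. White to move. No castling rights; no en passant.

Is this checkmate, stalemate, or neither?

neither

White to move; white king on d2.
In check: yes, from the black rook on b2.
Legal moves for White: Kd3, Kc3, Ke1, Kd1, Kc1, Qc2+.
White is in check but has 6 legal moves → neither.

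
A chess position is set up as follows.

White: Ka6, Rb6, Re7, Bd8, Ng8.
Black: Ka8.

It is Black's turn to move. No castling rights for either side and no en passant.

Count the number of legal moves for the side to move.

Black to move; king on a8.
In check: no.
Legal moves: none.
Count: 0.

0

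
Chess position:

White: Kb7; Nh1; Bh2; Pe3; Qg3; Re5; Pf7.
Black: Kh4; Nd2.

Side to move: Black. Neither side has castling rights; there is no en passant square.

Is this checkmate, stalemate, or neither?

checkmate

Black to move; black king on h4.
In check: yes, from the white queen on g3.
King squares — g3: attacked by Nh1; h3: attacked by Qg3; g4: attacked by Qg3; g5: attacked by Qg3; h5: attacked by Re5.
Legal moves for Black: none.
In check with no legal moves → checkmate.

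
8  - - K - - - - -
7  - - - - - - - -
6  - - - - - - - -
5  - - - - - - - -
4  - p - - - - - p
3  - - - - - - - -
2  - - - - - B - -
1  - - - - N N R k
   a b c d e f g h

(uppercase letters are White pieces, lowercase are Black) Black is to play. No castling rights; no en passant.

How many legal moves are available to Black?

0

Black to move; king on h1.
In check: yes, from the white rook on g1.
Legal moves: none.
Count: 0.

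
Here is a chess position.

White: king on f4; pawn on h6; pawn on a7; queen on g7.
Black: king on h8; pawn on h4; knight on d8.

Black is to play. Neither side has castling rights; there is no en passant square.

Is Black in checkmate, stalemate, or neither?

Black to move; black king on h8.
In check: yes, from the white queen on g7.
King squares — g7: attacked by Ph6; h7: attacked by Qg7; g8: attacked by Qg7.
Legal moves for Black: none.
In check with no legal moves → checkmate.

checkmate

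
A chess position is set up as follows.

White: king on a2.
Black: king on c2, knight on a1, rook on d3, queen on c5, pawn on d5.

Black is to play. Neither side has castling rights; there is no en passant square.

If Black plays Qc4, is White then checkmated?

After Qc4: white king on a2; in check: yes, from the black queen on c4.
White has 1 legal reply: Kxa1.
In check but a legal move exists → not checkmate.

no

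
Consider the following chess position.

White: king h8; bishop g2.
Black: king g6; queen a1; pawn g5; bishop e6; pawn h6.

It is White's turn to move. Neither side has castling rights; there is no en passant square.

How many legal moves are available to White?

White to move; king on h8.
In check: yes, from the black queen on a1.
Legal moves: none.
Count: 0.

0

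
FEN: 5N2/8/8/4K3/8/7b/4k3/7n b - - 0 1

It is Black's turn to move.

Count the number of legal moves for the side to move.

17

Black to move; king on e2.
In check: no.
Legal moves: Bc8, Bd7, Be6, Bf5, Bg4, Bg2, Bf1, Kf3, Ke3, Kd3, Kf2, Kd2, Kf1, Ke1, Kd1, Ng3, Nf2.
Count: 17.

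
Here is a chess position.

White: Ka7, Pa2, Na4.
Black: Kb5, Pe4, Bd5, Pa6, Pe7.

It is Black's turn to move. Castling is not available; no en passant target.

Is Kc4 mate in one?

After Kc4: white king on a7; in check: no.
White is not in check, so this cannot be checkmate.

no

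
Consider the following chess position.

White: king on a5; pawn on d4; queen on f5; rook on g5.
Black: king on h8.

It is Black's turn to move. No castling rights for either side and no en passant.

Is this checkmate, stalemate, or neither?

Black to move; black king on h8.
In check: no.
King squares — g7: attacked by Rg5; h7: attacked by Qf5; g8: attacked by Rg5.
Legal moves for Black: none.
Not in check and no legal moves → stalemate.

stalemate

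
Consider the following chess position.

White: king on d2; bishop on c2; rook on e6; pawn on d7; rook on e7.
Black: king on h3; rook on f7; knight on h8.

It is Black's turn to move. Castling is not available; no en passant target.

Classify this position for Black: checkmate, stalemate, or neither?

neither

Black to move; black king on h3.
In check: no.
Legal moves for Black: Ng6, Rf8, Rh7, Rg7, Rxe7, Rf6, Rf5, Rf4, Rf3, Rf2+, Rf1, Kh4, Kg4, Kg3, Kh2, Kg2.
Black has 16 legal moves and is not in check → neither.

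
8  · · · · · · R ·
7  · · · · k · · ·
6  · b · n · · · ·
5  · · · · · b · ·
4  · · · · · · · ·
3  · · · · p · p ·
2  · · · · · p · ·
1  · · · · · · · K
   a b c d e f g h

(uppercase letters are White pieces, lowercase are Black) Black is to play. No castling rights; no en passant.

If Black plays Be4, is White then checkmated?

yes

After Be4: white king on h1; in check: yes, from the black bishop on e4.
King squares — g1: attacked by Pf2; g2: attacked by Be4; h2: attacked by Pg3.
White has no legal moves → checkmate.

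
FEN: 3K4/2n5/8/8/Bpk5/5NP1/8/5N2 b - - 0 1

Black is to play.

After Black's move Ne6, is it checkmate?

no

After Ne6: white king on d8; in check: yes, from the black knight on e6.
White has 4 legal replies: Ke8, Kc8, Ke7, Kd7.
In check but a legal move exists → not checkmate.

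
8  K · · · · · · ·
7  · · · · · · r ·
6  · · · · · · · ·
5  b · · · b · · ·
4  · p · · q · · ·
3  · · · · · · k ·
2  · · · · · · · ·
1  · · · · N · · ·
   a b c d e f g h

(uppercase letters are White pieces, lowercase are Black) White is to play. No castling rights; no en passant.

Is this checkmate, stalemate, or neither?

White to move; white king on a8.
In check: yes, from the black queen on e4.
King squares — a7: attacked by Rg7; b7: attacked by Qe4; b8: attacked by Be5.
Legal moves for White: none.
In check with no legal moves → checkmate.

checkmate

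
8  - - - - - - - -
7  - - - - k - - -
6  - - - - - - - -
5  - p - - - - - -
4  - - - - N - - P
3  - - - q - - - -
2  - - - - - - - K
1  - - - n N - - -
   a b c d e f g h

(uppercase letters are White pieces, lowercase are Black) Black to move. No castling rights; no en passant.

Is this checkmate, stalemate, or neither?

Black to move; black king on e7.
In check: no.
Legal moves for Black include: Kf8, Ke8, Kd8, Kf7, Kd7, Ke6, Qd8, Qd7, Qd6+, Qd5, Qxe4, Qd4, Qc4, Qh3+, Qg3+, Qf3, Qe3, Qc3, ... (list truncated; more exist).
Black has legal moves and is not in check → neither.

neither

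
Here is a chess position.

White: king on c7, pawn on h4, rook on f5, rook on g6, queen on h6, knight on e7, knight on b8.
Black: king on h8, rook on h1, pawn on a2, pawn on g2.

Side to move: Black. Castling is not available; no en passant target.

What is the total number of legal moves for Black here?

0

Black to move; king on h8.
In check: yes, from the white queen on h6.
Legal moves: none.
Count: 0.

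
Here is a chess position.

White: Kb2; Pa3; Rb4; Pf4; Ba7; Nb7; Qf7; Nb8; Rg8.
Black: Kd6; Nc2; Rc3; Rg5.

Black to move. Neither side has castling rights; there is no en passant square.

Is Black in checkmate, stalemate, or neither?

Black to move; black king on d6.
In check: yes, from the white knight on b7.
King squares — c5: attacked by Ba7; d5: attacked by Qf7; e5: attacked by Pf4; c6: attacked by Nb8; e6: attacked by Qf7; c7: attacked by Qf7; d7: attacked by Qf7; e7: attacked by Qf7.
Legal moves for Black: none.
In check with no legal moves → checkmate.

checkmate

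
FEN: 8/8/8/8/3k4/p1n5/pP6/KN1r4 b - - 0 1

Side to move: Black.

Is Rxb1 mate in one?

After Rxb1: white king on a1; in check: yes, from the black rook on b1.
King squares — b1: attacked by Pa2; a2: attacked by Nc3; b2: own pawn.
White has no legal moves → checkmate.

yes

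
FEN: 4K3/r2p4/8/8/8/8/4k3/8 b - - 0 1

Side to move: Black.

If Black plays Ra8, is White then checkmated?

After Ra8: white king on e8; in check: yes, from the black rook on a8.
White has 3 legal replies: Kf7, Ke7, Kxd7.
In check but a legal move exists → not checkmate.

no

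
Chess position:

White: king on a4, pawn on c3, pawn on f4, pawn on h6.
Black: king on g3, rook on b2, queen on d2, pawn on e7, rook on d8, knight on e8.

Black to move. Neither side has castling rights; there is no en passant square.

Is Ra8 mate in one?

After Ra8: white king on a4; in check: yes, from the black rook on a8.
King squares — a3: attacked by Ra8; b3: attacked by Rb2; b4: attacked by Rb2; a5: attacked by Ra8; b5: attacked by Rb2.
White has no legal moves → checkmate.

yes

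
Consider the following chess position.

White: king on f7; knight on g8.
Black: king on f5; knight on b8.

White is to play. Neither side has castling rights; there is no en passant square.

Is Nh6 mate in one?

no

After Nh6: black king on f5; in check: yes, from the white knight on h6.
Black has 4 legal replies: Kg5, Ke5, Kf4, Ke4.
In check but a legal move exists → not checkmate.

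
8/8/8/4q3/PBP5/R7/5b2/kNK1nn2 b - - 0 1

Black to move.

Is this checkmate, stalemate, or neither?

Black to move; black king on a1.
In check: yes, from the white rook on a3.
King squares — b1: attacked by Kc1; a2: attacked by Ra3; b2: attacked by Kc1.
Legal moves for Black: none.
In check with no legal moves → checkmate.

checkmate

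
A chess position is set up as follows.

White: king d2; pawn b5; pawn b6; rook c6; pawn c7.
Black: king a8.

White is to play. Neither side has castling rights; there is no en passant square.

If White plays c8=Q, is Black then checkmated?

After c8=Q: black king on a8; in check: yes, from the white queen on c8.
King squares — a7: attacked by Pb6; b7: attacked by Qc8; b8: attacked by Qc8.
Black has no legal moves → checkmate.

yes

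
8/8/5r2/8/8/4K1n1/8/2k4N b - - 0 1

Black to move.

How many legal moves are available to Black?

Black to move; king on c1.
In check: no.
Legal moves: Rf8, Rf7, Rh6, Rg6, Re6+, Rd6, Rc6, Rb6, Ra6, Rf5, Rf4, Rf3+, Rf2, Rf1, Nh5, Nf5+, Ne4, Ne2, Nxh1, Nf1+, Kc2, Kb2, Kd1, Kb1.
Count: 24.

24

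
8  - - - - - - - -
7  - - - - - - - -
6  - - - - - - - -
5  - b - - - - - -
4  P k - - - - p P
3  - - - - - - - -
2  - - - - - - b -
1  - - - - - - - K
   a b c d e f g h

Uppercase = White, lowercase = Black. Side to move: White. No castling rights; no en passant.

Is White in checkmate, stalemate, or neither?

White to move; white king on h1.
In check: yes, from the black bishop on g2.
Legal moves for White: Kh2, Kxg2, Kg1.
White is in check but has 3 legal moves → neither.

neither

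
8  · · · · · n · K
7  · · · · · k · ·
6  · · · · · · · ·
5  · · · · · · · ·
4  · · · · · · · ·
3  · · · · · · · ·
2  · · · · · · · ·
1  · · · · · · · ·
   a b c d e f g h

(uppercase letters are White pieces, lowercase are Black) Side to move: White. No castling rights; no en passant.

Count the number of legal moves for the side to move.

0

White to move; king on h8.
In check: no.
Legal moves: none.
Count: 0.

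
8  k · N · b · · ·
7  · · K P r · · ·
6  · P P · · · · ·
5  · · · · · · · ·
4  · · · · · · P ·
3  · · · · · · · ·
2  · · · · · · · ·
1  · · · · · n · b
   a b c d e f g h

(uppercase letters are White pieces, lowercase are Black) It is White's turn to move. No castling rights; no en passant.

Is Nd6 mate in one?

no

After Nd6: black king on a8; in check: no.
Black is not in check, so this cannot be checkmate.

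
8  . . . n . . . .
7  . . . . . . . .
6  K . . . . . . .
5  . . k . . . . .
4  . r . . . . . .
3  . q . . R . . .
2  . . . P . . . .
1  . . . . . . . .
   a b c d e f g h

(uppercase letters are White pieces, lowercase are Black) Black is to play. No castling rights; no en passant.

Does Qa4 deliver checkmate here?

yes

After Qa4: white king on a6; in check: yes, from the black queen on a4.
King squares — a5: attacked by Qa4; b5: attacked by Qa4; b6: attacked by Rb4; a7: attacked by Qa4; b7: attacked by Rb4.
White has no legal moves → checkmate.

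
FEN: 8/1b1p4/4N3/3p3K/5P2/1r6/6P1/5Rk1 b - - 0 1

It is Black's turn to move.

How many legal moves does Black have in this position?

3

Black to move; king on g1.
In check: yes, from the white rook on f1.
Legal moves: Kh2, Kxg2, Kxf1.
Count: 3.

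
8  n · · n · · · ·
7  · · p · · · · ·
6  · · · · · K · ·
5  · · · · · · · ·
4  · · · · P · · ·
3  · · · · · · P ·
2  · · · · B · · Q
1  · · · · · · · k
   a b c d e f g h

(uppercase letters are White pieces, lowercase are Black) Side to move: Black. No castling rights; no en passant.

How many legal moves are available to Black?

1

Black to move; king on h1.
In check: yes, from the white queen on h2.
Legal moves: Kxh2.
Count: 1.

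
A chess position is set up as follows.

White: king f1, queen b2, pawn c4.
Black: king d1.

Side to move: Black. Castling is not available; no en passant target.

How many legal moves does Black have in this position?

0

Black to move; king on d1.
In check: no.
Legal moves: none.
Count: 0.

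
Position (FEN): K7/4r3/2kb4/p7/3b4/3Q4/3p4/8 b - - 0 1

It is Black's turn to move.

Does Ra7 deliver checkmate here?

After Ra7: white king on a8; in check: yes, from the black rook on a7.
King squares — a7: attacked by Bd4; b7: attacked by Kc6; b8: attacked by Bd6.
White has no legal moves → checkmate.

yes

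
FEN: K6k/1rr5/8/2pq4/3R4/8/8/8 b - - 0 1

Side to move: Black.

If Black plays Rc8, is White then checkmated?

After Rc8: white king on a8; in check: yes, from the black rook on c8.
King squares — a7: attacked by Rb7; b7: attacked by Qd5; b8: attacked by Rb7.
White has no legal moves → checkmate.

yes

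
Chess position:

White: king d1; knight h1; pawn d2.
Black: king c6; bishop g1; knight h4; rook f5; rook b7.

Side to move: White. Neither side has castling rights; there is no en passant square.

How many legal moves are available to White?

White to move; king on d1.
In check: no.
Legal moves: Ng3, Nf2, Ke2, Kc2, Ke1, Kc1, d3, d4.
Count: 8.

8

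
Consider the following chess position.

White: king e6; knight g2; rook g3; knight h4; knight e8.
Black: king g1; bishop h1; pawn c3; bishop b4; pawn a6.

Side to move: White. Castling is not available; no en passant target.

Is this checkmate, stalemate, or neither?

neither

White to move; white king on e6.
In check: no.
Legal moves for White include: Ng7, Nc7, Nf6, Nd6, Kf7, Kd7, Kf6, Kf5, Ke5, Kd5, Ng6, Nf5, Nf3+, Rg8, Rg7, Rg6, Rg5, Rg4, ... (list truncated; more exist).
White has legal moves and is not in check → neither.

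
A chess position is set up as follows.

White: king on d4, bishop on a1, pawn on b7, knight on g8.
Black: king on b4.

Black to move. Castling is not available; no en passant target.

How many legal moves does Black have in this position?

5

Black to move; king on b4.
In check: no.
Legal moves: Kb5, Ka5, Ka4, Kb3, Ka3.
Count: 5.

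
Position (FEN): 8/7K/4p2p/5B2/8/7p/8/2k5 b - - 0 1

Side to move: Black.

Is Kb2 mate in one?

no

After Kb2: white king on h7; in check: no.
White is not in check, so this cannot be checkmate.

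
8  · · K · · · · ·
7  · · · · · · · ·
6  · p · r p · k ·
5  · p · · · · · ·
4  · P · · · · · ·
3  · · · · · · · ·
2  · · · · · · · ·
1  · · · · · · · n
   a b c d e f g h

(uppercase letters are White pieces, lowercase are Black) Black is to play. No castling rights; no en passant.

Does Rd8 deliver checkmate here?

After Rd8: white king on c8; in check: yes, from the black rook on d8.
White has 3 legal replies: Kxd8, Kc7, Kb7.
In check but a legal move exists → not checkmate.

no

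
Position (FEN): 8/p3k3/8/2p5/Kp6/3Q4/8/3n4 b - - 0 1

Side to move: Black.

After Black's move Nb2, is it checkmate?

no

After Nb2: white king on a4; in check: yes, from the black knight on b2.
White has 3 legal replies: Kb5, Ka5, Kb3.
In check but a legal move exists → not checkmate.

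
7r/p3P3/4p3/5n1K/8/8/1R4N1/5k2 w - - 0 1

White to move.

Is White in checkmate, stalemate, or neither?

White to move; white king on h5.
In check: yes, from the black rook on h8.
Legal moves for White: Kg6, Kg5, Kg4.
White is in check but has 3 legal moves → neither.

neither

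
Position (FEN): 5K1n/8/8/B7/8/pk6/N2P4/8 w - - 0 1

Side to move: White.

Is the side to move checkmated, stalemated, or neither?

White to move; white king on f8.
In check: no.
Legal moves for White: Kg8, Ke8, Kg7, Ke7, Bd8, Bc7, Bb6, Bb4, Bc3, Nb4, Nc3, Nc1+, d3, d4.
White has 14 legal moves and is not in check → neither.

neither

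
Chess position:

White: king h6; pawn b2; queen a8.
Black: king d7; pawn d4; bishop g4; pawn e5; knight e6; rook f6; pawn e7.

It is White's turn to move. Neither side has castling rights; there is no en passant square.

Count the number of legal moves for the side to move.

White to move; king on h6.
In check: yes, from the black rook on f6.
Legal moves: Kh7.
Count: 1.

1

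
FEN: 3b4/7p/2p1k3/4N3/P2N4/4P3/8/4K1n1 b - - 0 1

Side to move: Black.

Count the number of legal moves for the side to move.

Black to move; king on e6.
In check: yes, from the white knight on d4.
Legal moves: Ke7, Kf6, Kd6, Kxe5, Kd5.
Count: 5.

5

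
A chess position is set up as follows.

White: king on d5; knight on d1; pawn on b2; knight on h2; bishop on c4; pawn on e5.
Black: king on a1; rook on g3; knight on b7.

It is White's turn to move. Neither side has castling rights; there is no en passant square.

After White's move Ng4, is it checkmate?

no

After Ng4: black king on a1; in check: no.
Black is not in check, so this cannot be checkmate.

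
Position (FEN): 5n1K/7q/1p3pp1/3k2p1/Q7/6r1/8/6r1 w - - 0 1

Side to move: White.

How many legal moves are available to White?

0

White to move; king on h8.
In check: yes, from the black queen on h7.
Legal moves: none.
Count: 0.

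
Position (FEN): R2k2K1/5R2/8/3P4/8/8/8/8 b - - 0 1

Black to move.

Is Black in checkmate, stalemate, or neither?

Black to move; black king on d8.
In check: yes, from the white rook on a8.
King squares — c7: attacked by Rf7; d7: attacked by Rf7; e7: attacked by Rf7; c8: attacked by Ra8; e8: attacked by Ra8.
Legal moves for Black: none.
In check with no legal moves → checkmate.

checkmate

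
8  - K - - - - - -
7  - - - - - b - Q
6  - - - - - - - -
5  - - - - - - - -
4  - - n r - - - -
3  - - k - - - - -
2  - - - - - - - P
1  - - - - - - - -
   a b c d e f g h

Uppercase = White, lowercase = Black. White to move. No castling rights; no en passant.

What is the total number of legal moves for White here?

White to move; king on b8.
In check: no.
Legal moves: Kc8, Ka8, Kc7, Kb7, Ka7, Qh8, Qg8, Qg7, Qxf7, Qh6, Qg6, Qh5, Qf5, Qh4, Qe4, Qh3+, Qd3+, Qc2+, Qb1, h3, h4.
Count: 21.

21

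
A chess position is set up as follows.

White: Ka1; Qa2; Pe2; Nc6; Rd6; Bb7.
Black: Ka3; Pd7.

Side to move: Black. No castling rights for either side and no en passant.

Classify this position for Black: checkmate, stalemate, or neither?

Black to move; black king on a3.
In check: yes, from the white queen on a2.
King squares — a2: attacked by Ka1; b2: attacked by Ka1; b3: attacked by Qa2; a4: attacked by Qa2; b4: attacked by Nc6.
Legal moves for Black: none.
In check with no legal moves → checkmate.

checkmate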